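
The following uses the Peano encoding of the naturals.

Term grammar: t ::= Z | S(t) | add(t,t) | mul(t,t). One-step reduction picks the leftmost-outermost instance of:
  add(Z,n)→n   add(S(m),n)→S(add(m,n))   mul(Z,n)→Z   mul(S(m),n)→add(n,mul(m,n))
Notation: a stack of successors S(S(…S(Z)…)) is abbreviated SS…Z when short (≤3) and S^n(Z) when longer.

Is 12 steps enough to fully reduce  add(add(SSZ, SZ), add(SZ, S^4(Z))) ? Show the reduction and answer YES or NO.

Answer: YES — reaches normal form S^8(Z) in 9 ≤ 12 steps

Derivation:
  start: add(add(SSZ, SZ), add(SZ, S^4(Z)))
  [1] add(S(add(SZ, SZ)), add(SZ, S^4(Z)))
  [2] S(add(add(SZ, SZ), add(SZ, S^4(Z))))
  [3] S(add(S(add(Z, SZ)), add(SZ, S^4(Z))))
  [4] S(S(add(add(Z, SZ), add(SZ, S^4(Z)))))
  [5] S(S(add(SZ, add(SZ, S^4(Z)))))
  [6] S(S(S(add(Z, add(SZ, S^4(Z))))))
  [7] S(S(S(add(SZ, S^4(Z)))))
  [8] S(S(S(S(add(Z, S^4(Z))))))
  [9] S^8(Z)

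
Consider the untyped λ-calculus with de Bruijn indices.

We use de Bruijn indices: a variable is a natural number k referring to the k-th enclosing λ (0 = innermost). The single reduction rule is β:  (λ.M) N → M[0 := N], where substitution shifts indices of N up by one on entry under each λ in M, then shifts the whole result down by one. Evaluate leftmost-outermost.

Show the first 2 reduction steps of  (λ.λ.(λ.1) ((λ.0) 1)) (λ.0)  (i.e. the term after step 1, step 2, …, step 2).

  start: (λ.λ.(λ.1) ((λ.0) 1)) (λ.0)
  →1  λ.(λ.1) ((λ.0) (λ.0))
  →2  λ.0

Answer: after 2 steps: λ.0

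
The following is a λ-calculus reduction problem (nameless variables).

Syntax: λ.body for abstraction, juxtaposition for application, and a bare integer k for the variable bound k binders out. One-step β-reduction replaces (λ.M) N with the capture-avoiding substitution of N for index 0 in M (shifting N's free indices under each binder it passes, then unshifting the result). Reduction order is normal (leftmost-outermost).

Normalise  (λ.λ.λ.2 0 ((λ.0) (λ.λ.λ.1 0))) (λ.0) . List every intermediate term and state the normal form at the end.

Answer: normal form = λ.λ.0 (λ.λ.λ.1 0)  (in 3 steps)

Derivation:
  start: (λ.λ.λ.2 0 ((λ.0) (λ.λ.λ.1 0))) (λ.0)
  [1] λ.λ.(λ.0) 0 ((λ.0) (λ.λ.λ.1 0))
  [2] λ.λ.0 ((λ.0) (λ.λ.λ.1 0))
  [3] λ.λ.0 (λ.λ.λ.1 0)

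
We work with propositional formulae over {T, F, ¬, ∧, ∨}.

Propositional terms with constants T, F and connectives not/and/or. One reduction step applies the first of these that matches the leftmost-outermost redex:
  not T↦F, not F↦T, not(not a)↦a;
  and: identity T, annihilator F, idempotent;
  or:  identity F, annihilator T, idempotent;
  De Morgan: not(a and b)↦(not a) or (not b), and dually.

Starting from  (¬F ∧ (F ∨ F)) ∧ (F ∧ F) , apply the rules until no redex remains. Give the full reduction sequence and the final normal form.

Answer: normal form = F  (in 4 steps)

Working:
  start: (¬F ∧ (F ∨ F)) ∧ (F ∧ F)
  →1  (T ∧ (F ∨ F)) ∧ (F ∧ F)
  →2  (F ∨ F) ∧ (F ∧ F)
  →3  F ∧ (F ∧ F)
  →4  F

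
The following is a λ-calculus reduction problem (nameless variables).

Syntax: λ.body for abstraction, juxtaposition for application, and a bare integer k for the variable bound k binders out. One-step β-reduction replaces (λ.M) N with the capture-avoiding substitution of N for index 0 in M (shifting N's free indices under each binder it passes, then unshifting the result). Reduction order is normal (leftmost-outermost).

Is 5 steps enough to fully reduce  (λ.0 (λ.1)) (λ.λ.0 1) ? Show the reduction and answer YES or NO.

Answer: YES — reaches normal form λ.0 (λ.λ.λ.0 1) in 2 ≤ 5 steps

Working:
  start: (λ.0 (λ.1)) (λ.λ.0 1)
  [1] (λ.λ.0 1) (λ.λ.λ.0 1)
  [2] λ.0 (λ.λ.λ.0 1)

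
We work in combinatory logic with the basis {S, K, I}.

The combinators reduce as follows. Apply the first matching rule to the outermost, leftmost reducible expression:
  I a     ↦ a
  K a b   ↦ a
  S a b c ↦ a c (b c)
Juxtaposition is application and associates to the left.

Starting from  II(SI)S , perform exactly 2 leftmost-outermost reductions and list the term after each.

Answer: after 2 steps: SIS

Reduction:
  start: II(SI)S
  →1  I(SI)S
  →2  SIS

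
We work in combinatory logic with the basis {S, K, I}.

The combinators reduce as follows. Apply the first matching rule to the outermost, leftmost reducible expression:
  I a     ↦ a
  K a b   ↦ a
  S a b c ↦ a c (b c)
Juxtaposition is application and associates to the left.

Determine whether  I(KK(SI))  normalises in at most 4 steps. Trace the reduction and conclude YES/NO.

Answer: YES — reaches normal form K in 2 ≤ 4 steps

Reduction:
  start: I(KK(SI))
  step 1: KK(SI)
  step 2: K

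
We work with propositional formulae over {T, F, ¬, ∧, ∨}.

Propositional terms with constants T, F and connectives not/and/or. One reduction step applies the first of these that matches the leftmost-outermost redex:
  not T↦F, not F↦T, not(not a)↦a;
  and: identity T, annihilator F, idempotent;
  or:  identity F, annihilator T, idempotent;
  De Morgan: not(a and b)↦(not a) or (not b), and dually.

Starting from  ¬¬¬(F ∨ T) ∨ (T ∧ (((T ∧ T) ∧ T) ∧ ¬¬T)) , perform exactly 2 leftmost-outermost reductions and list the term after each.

  start: ¬¬¬(F ∨ T) ∨ (T ∧ (((T ∧ T) ∧ T) ∧ ¬¬T))
  [1] ¬(F ∨ T) ∨ (T ∧ (((T ∧ T) ∧ T) ∧ ¬¬T))
  [2] (¬F ∧ ¬T) ∨ (T ∧ (((T ∧ T) ∧ T) ∧ ¬¬T))

Answer: after 2 steps: (¬F ∧ ¬T) ∨ (T ∧ (((T ∧ T) ∧ T) ∧ ¬¬T))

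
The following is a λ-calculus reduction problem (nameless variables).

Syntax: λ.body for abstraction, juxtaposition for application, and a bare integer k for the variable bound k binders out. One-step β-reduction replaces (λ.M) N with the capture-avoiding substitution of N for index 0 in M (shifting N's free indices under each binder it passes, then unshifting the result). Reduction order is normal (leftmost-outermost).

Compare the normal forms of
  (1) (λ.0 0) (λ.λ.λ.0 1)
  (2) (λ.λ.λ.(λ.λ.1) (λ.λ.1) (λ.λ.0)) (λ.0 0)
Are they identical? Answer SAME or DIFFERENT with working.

Term A:
  start: (λ.0 0) (λ.λ.λ.0 1)
  [1] (λ.λ.λ.0 1) (λ.λ.λ.0 1)
  [2] λ.λ.0 1

Term B:
  start: (λ.λ.λ.(λ.λ.1) (λ.λ.1) (λ.λ.0)) (λ.0 0)
  [1] λ.λ.(λ.λ.1) (λ.λ.1) (λ.λ.0)
  [2] λ.λ.(λ.λ.λ.1) (λ.λ.0)
  [3] λ.λ.λ.λ.1

Answer: DIFFERENT — A ⇓ λ.λ.0 1, B ⇓ λ.λ.λ.λ.1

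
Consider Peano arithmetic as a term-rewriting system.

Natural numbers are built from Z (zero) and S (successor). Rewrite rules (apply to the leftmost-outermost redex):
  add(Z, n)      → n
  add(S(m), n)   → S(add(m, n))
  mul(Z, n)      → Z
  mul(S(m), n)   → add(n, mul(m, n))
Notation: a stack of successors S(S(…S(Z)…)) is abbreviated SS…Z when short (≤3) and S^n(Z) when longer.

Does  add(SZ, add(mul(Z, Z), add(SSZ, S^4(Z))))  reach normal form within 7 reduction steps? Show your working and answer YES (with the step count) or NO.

  start: add(SZ, add(mul(Z, Z), add(SSZ, S^4(Z))))
  step 1: S(add(Z, add(mul(Z, Z), add(SSZ, S^4(Z)))))
  step 2: S(add(mul(Z, Z), add(SSZ, S^4(Z))))
  step 3: S(add(Z, add(SSZ, S^4(Z))))
  step 4: S(add(SSZ, S^4(Z)))
  step 5: S(S(add(SZ, S^4(Z))))
  step 6: S(S(S(add(Z, S^4(Z)))))
  step 7: S^7(Z)

Answer: YES — reaches normal form S^7(Z) in 7 ≤ 7 steps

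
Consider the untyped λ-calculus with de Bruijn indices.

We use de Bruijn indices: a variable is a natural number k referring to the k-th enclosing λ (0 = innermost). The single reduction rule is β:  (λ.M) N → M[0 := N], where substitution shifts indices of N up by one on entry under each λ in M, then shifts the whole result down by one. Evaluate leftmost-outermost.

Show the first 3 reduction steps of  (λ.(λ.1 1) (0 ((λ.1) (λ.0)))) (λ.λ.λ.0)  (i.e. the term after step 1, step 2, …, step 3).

  start: (λ.(λ.1 1) (0 ((λ.1) (λ.0)))) (λ.λ.λ.0)
  →1  (λ.(λ.λ.λ.0) (λ.λ.λ.0)) ((λ.λ.λ.0) ((λ.λ.λ.λ.0) (λ.0)))
  →2  (λ.λ.λ.0) (λ.λ.λ.0)
  →3  λ.λ.0

Answer: after 3 steps: λ.λ.0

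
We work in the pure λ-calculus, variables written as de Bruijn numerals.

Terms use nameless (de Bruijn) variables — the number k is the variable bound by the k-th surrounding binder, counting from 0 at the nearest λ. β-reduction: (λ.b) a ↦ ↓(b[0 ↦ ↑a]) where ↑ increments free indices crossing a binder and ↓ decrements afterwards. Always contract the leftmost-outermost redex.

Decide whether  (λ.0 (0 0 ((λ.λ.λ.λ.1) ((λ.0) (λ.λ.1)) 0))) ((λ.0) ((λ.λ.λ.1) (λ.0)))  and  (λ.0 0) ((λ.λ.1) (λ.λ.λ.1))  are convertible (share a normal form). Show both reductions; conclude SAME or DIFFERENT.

Answer: SAME — A ⇓ λ.λ.λ.1, B ⇓ λ.λ.λ.1

Working:
Term A:
  start: (λ.0 (0 0 ((λ.λ.λ.λ.1) ((λ.0) (λ.λ.1)) 0))) ((λ.0) ((λ.λ.λ.1) (λ.0)))
  →1  (λ.0) ((λ.λ.λ.1) (λ.0)) ((λ.0) ((λ.λ.λ.1) (λ.0)) ((λ.0) ((λ.λ.λ.1) (λ.0))) ((λ.λ.λ.λ.1) ((λ.0) (λ.λ.1)) ((λ.0) ((λ.λ.λ.1) (λ.0)))))
  →2  (λ.λ.λ.1) (λ.0) ((λ.0) ((λ.λ.λ.1) (λ.0)) ((λ.0) ((λ.λ.λ.1) (λ.0))) ((λ.λ.λ.λ.1) ((λ.0) (λ.λ.1)) ((λ.0) ((λ.λ.λ.1) (λ.0)))))
  →3  (λ.λ.1) ((λ.0) ((λ.λ.λ.1) (λ.0)) ((λ.0) ((λ.λ.λ.1) (λ.0))) ((λ.λ.λ.λ.1) ((λ.0) (λ.λ.1)) ((λ.0) ((λ.λ.λ.1) (λ.0)))))
  →4  λ.(λ.0) ((λ.λ.λ.1) (λ.0)) ((λ.0) ((λ.λ.λ.1) (λ.0))) ((λ.λ.λ.λ.1) ((λ.0) (λ.λ.1)) ((λ.0) ((λ.λ.λ.1) (λ.0))))
  →5  λ.(λ.λ.λ.1) (λ.0) ((λ.0) ((λ.λ.λ.1) (λ.0))) ((λ.λ.λ.λ.1) ((λ.0) (λ.λ.1)) ((λ.0) ((λ.λ.λ.1) (λ.0))))
  →6  λ.(λ.λ.1) ((λ.0) ((λ.λ.λ.1) (λ.0))) ((λ.λ.λ.λ.1) ((λ.0) (λ.λ.1)) ((λ.0) ((λ.λ.λ.1) (λ.0))))
  →7  λ.(λ.(λ.0) ((λ.λ.λ.1) (λ.0))) ((λ.λ.λ.λ.1) ((λ.0) (λ.λ.1)) ((λ.0) ((λ.λ.λ.1) (λ.0))))
  →8  λ.(λ.0) ((λ.λ.λ.1) (λ.0))
  →9  λ.(λ.λ.λ.1) (λ.0)
  →10  λ.λ.λ.1

Term B:
  start: (λ.0 0) ((λ.λ.1) (λ.λ.λ.1))
  →1  (λ.λ.1) (λ.λ.λ.1) ((λ.λ.1) (λ.λ.λ.1))
  →2  (λ.λ.λ.λ.1) ((λ.λ.1) (λ.λ.λ.1))
  →3  λ.λ.λ.1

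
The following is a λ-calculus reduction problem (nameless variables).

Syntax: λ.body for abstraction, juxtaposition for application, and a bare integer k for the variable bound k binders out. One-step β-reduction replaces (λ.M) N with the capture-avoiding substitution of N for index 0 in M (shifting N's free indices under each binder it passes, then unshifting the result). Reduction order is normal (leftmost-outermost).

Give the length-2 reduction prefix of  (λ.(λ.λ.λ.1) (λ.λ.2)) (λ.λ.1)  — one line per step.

Answer: after 2 steps: λ.λ.1

Derivation:
  start: (λ.(λ.λ.λ.1) (λ.λ.2)) (λ.λ.1)
  [1] (λ.λ.λ.1) (λ.λ.λ.λ.1)
  [2] λ.λ.1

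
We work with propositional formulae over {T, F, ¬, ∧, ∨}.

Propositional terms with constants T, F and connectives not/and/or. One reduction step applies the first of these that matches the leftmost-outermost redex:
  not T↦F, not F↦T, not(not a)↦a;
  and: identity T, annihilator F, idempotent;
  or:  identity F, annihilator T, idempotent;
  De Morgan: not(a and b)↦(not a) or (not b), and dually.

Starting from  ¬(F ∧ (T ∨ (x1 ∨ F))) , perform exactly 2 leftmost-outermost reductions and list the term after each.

Answer: after 2 steps: T ∨ ¬(T ∨ (x1 ∨ F))

Reduction:
  start: ¬(F ∧ (T ∨ (x1 ∨ F)))
  →1  ¬F ∨ ¬(T ∨ (x1 ∨ F))
  →2  T ∨ ¬(T ∨ (x1 ∨ F))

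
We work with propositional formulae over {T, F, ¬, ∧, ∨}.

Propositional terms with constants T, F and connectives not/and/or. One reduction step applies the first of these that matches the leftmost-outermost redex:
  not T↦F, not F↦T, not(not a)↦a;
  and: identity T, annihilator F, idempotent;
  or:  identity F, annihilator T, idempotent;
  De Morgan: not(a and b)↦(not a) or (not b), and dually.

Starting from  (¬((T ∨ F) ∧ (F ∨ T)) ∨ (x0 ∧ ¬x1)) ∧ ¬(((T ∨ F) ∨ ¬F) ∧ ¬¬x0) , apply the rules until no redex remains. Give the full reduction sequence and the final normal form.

Answer: normal form = (x0 ∧ ¬x1) ∧ ¬x0  (in 18 steps)

Reduction:
  start: (¬((T ∨ F) ∧ (F ∨ T)) ∨ (x0 ∧ ¬x1)) ∧ ¬(((T ∨ F) ∨ ¬F) ∧ ¬¬x0)
  →1  ((¬(T ∨ F) ∨ ¬(F ∨ T)) ∨ (x0 ∧ ¬x1)) ∧ ¬(((T ∨ F) ∨ ¬F) ∧ ¬¬x0)
  →2  (((¬T ∧ ¬F) ∨ ¬(F ∨ T)) ∨ (x0 ∧ ¬x1)) ∧ ¬(((T ∨ F) ∨ ¬F) ∧ ¬¬x0)
  →3  (((F ∧ ¬F) ∨ ¬(F ∨ T)) ∨ (x0 ∧ ¬x1)) ∧ ¬(((T ∨ F) ∨ ¬F) ∧ ¬¬x0)
  →4  ((F ∨ ¬(F ∨ T)) ∨ (x0 ∧ ¬x1)) ∧ ¬(((T ∨ F) ∨ ¬F) ∧ ¬¬x0)
  →5  (¬(F ∨ T) ∨ (x0 ∧ ¬x1)) ∧ ¬(((T ∨ F) ∨ ¬F) ∧ ¬¬x0)
  →6  ((¬F ∧ ¬T) ∨ (x0 ∧ ¬x1)) ∧ ¬(((T ∨ F) ∨ ¬F) ∧ ¬¬x0)
  →7  ((T ∧ ¬T) ∨ (x0 ∧ ¬x1)) ∧ ¬(((T ∨ F) ∨ ¬F) ∧ ¬¬x0)
  →8  (¬T ∨ (x0 ∧ ¬x1)) ∧ ¬(((T ∨ F) ∨ ¬F) ∧ ¬¬x0)
  →9  (F ∨ (x0 ∧ ¬x1)) ∧ ¬(((T ∨ F) ∨ ¬F) ∧ ¬¬x0)
  →10  (x0 ∧ ¬x1) ∧ ¬(((T ∨ F) ∨ ¬F) ∧ ¬¬x0)
  →11  (x0 ∧ ¬x1) ∧ (¬((T ∨ F) ∨ ¬F) ∨ ¬¬¬x0)
  →12  (x0 ∧ ¬x1) ∧ ((¬(T ∨ F) ∧ ¬¬F) ∨ ¬¬¬x0)
  →13  (x0 ∧ ¬x1) ∧ (((¬T ∧ ¬F) ∧ ¬¬F) ∨ ¬¬¬x0)
  →14  (x0 ∧ ¬x1) ∧ (((F ∧ ¬F) ∧ ¬¬F) ∨ ¬¬¬x0)
  →15  (x0 ∧ ¬x1) ∧ ((F ∧ ¬¬F) ∨ ¬¬¬x0)
  →16  (x0 ∧ ¬x1) ∧ (F ∨ ¬¬¬x0)
  →17  (x0 ∧ ¬x1) ∧ ¬¬¬x0
  →18  (x0 ∧ ¬x1) ∧ ¬x0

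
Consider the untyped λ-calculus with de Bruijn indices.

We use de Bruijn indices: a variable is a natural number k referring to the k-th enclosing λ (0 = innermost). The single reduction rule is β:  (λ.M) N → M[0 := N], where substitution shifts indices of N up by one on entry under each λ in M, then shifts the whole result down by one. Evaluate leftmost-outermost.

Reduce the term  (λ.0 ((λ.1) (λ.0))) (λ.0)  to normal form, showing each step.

  start: (λ.0 ((λ.1) (λ.0))) (λ.0)
  [1] (λ.0) ((λ.λ.0) (λ.0))
  [2] (λ.λ.0) (λ.0)
  [3] λ.0

Answer: normal form = λ.0  (in 3 steps)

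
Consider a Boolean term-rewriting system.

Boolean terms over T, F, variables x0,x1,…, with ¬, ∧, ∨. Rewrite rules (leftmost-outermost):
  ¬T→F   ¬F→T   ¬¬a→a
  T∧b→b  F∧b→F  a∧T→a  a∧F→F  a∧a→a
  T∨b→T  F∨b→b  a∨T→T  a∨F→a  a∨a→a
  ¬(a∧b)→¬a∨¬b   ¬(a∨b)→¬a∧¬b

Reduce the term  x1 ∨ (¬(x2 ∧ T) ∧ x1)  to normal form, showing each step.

  start: x1 ∨ (¬(x2 ∧ T) ∧ x1)
  [1] x1 ∨ ((¬x2 ∨ ¬T) ∧ x1)
  [2] x1 ∨ ((¬x2 ∨ F) ∧ x1)
  [3] x1 ∨ (¬x2 ∧ x1)

Answer: normal form = x1 ∨ (¬x2 ∧ x1)  (in 3 steps)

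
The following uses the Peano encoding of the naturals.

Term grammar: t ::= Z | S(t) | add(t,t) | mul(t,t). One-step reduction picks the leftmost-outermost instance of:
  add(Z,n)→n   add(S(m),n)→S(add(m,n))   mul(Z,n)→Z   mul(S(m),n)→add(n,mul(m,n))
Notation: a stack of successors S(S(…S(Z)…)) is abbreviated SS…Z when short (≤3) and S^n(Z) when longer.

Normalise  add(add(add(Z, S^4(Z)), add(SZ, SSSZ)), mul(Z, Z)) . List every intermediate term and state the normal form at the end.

Answer: normal form = S^8(Z)  (in 18 steps)

Working:
  start: add(add(add(Z, S^4(Z)), add(SZ, SSSZ)), mul(Z, Z))
  →1  add(add(S^4(Z), add(SZ, SSSZ)), mul(Z, Z))
  →2  add(S(add(SSSZ, add(SZ, SSSZ))), mul(Z, Z))
  →3  S(add(add(SSSZ, add(SZ, SSSZ)), mul(Z, Z)))
  →4  S(add(S(add(SSZ, add(SZ, SSSZ))), mul(Z, Z)))
  →5  S(S(add(add(SSZ, add(SZ, SSSZ)), mul(Z, Z))))
  →6  S(S(add(S(add(SZ, add(SZ, SSSZ))), mul(Z, Z))))
  →7  S(S(S(add(add(SZ, add(SZ, SSSZ)), mul(Z, Z)))))
  →8  S(S(S(add(S(add(Z, add(SZ, SSSZ))), mul(Z, Z)))))
  →9  S(S(S(S(add(add(Z, add(SZ, SSSZ)), mul(Z, Z))))))
  →10  S(S(S(S(add(add(SZ, SSSZ), mul(Z, Z))))))
  →11  S(S(S(S(add(S(add(Z, SSSZ)), mul(Z, Z))))))
  →12  S(S(S(S(S(add(add(Z, SSSZ), mul(Z, Z)))))))
  →13  S(S(S(S(S(add(SSSZ, mul(Z, Z)))))))
  →14  S(S(S(S(S(S(add(SSZ, mul(Z, Z))))))))
  →15  S(S(S(S(S(S(S(add(SZ, mul(Z, Z)))))))))
  →16  S(S(S(S(S(S(S(S(add(Z, mul(Z, Z))))))))))
  →17  S(S(S(S(S(S(S(S(mul(Z, Z)))))))))
  →18  S^8(Z)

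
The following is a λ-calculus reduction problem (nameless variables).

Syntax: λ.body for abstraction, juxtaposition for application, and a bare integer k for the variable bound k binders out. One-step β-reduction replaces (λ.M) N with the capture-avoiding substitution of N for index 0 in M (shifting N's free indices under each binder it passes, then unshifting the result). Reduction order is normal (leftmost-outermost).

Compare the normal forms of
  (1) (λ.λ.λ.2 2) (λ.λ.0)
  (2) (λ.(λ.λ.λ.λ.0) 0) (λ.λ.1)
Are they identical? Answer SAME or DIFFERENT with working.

Term A:
  start: (λ.λ.λ.2 2) (λ.λ.0)
  [1] λ.λ.(λ.λ.0) (λ.λ.0)
  [2] λ.λ.λ.0

Term B:
  start: (λ.(λ.λ.λ.λ.0) 0) (λ.λ.1)
  [1] (λ.λ.λ.λ.0) (λ.λ.1)
  [2] λ.λ.λ.0

Answer: SAME — A ⇓ λ.λ.λ.0, B ⇓ λ.λ.λ.0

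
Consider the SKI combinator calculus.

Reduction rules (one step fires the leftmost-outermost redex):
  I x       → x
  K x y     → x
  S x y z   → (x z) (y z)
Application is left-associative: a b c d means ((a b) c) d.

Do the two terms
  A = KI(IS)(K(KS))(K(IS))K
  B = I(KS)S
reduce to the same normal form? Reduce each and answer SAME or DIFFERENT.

Term A:
  start: KI(IS)(K(KS))(K(IS))K
  step 1: I(K(KS))(K(IS))K
  step 2: K(KS)(K(IS))K
  step 3: KSK
  step 4: S

Term B:
  start: I(KS)S
  step 1: KSS
  step 2: S

Answer: SAME — A ⇓ S, B ⇓ S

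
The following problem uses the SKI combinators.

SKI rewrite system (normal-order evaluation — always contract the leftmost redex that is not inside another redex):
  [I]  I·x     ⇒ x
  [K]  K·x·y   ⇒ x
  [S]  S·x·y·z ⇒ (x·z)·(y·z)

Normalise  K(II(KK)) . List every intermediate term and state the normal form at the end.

  start: K(II(KK))
  [1] K(I(KK))
  [2] K(KK)

Answer: normal form = K(KK)  (in 2 steps)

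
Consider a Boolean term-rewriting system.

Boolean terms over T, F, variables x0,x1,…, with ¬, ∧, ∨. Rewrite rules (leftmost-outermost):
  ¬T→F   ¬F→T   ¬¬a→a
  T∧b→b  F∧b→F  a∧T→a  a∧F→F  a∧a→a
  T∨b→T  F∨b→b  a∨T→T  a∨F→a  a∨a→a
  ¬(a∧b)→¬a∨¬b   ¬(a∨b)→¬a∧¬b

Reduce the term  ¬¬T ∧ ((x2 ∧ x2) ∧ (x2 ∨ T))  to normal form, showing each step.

Answer: normal form = x2  (in 5 steps)

Derivation:
  start: ¬¬T ∧ ((x2 ∧ x2) ∧ (x2 ∨ T))
  step 1: T ∧ ((x2 ∧ x2) ∧ (x2 ∨ T))
  step 2: (x2 ∧ x2) ∧ (x2 ∨ T)
  step 3: x2 ∧ (x2 ∨ T)
  step 4: x2 ∧ T
  step 5: x2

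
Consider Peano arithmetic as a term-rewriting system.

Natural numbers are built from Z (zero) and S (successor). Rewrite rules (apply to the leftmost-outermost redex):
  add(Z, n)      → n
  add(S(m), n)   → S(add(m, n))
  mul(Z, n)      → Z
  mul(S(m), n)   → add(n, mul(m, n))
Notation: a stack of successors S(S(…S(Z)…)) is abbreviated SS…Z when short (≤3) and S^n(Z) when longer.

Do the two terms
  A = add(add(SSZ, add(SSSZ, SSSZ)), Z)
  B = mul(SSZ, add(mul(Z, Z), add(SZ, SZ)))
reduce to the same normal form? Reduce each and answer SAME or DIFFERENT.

Answer: DIFFERENT — A ⇓ S^8(Z), B ⇓ S^4(Z)

Derivation:
Term A:
  start: add(add(SSZ, add(SSSZ, SSSZ)), Z)
  [1] add(S(add(SZ, add(SSSZ, SSSZ))), Z)
  [2] S(add(add(SZ, add(SSSZ, SSSZ)), Z))
  [3] S(add(S(add(Z, add(SSSZ, SSSZ))), Z))
  [4] S(S(add(add(Z, add(SSSZ, SSSZ)), Z)))
  [5] S(S(add(add(SSSZ, SSSZ), Z)))
  [6] S(S(add(S(add(SSZ, SSSZ)), Z)))
  [7] S(S(S(add(add(SSZ, SSSZ), Z))))
  [8] S(S(S(add(S(add(SZ, SSSZ)), Z))))
  [9] S(S(S(S(add(add(SZ, SSSZ), Z)))))
  [10] S(S(S(S(add(S(add(Z, SSSZ)), Z)))))
  [11] S(S(S(S(S(add(add(Z, SSSZ), Z))))))
  [12] S(S(S(S(S(add(SSSZ, Z))))))
  [13] S(S(S(S(S(S(add(SSZ, Z)))))))
  [14] S(S(S(S(S(S(S(add(SZ, Z))))))))
  [15] S(S(S(S(S(S(S(S(add(Z, Z)))))))))
  [16] S^8(Z)

Term B:
  start: mul(SSZ, add(mul(Z, Z), add(SZ, SZ)))
  [1] add(add(mul(Z, Z), add(SZ, SZ)), mul(SZ, add(mul(Z, Z), add(SZ, SZ))))
  [2] add(add(Z, add(SZ, SZ)), mul(SZ, add(mul(Z, Z), add(SZ, SZ))))
  [3] add(add(SZ, SZ), mul(SZ, add(mul(Z, Z), add(SZ, SZ))))
  [4] add(S(add(Z, SZ)), mul(SZ, add(mul(Z, Z), add(SZ, SZ))))
  [5] S(add(add(Z, SZ), mul(SZ, add(mul(Z, Z), add(SZ, SZ)))))
  [6] S(add(SZ, mul(SZ, add(mul(Z, Z), add(SZ, SZ)))))
  [7] S(S(add(Z, mul(SZ, add(mul(Z, Z), add(SZ, SZ))))))
  [8] S(S(mul(SZ, add(mul(Z, Z), add(SZ, SZ)))))
  [9] S(S(add(add(mul(Z, Z), add(SZ, SZ)), mul(Z, add(mul(Z, Z), add(SZ, SZ))))))
  [10] S(S(add(add(Z, add(SZ, SZ)), mul(Z, add(mul(Z, Z), add(SZ, SZ))))))
  [11] S(S(add(add(SZ, SZ), mul(Z, add(mul(Z, Z), add(SZ, SZ))))))
  [12] S(S(add(S(add(Z, SZ)), mul(Z, add(mul(Z, Z), add(SZ, SZ))))))
  [13] S(S(S(add(add(Z, SZ), mul(Z, add(mul(Z, Z), add(SZ, SZ)))))))
  [14] S(S(S(add(SZ, mul(Z, add(mul(Z, Z), add(SZ, SZ)))))))
  [15] S(S(S(S(add(Z, mul(Z, add(mul(Z, Z), add(SZ, SZ))))))))
  [16] S(S(S(S(mul(Z, add(mul(Z, Z), add(SZ, SZ)))))))
  [17] S^4(Z)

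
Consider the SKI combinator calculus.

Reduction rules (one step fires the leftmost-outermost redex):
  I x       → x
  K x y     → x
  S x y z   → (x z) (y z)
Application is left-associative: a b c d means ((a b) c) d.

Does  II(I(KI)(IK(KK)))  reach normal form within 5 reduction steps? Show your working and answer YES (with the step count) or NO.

  start: II(I(KI)(IK(KK)))
  →1  I(I(KI)(IK(KK)))
  →2  I(KI)(IK(KK))
  →3  KI(IK(KK))
  →4  I

Answer: YES — reaches normal form I in 4 ≤ 5 steps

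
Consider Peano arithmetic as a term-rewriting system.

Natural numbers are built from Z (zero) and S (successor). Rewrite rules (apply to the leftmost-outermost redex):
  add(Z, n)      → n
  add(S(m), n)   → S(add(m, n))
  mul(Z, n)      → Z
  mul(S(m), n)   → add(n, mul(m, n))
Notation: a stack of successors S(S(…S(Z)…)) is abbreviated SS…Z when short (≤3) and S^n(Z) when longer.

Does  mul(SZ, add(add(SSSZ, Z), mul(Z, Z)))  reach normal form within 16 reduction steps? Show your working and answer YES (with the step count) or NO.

  start: mul(SZ, add(add(SSSZ, Z), mul(Z, Z)))
  [1] add(add(add(SSSZ, Z), mul(Z, Z)), mul(Z, add(add(SSSZ, Z), mul(Z, Z))))
  [2] add(add(S(add(SSZ, Z)), mul(Z, Z)), mul(Z, add(add(SSSZ, Z), mul(Z, Z))))
  [3] add(S(add(add(SSZ, Z), mul(Z, Z))), mul(Z, add(add(SSSZ, Z), mul(Z, Z))))
  [4] S(add(add(add(SSZ, Z), mul(Z, Z)), mul(Z, add(add(SSSZ, Z), mul(Z, Z)))))
  [5] S(add(add(S(add(SZ, Z)), mul(Z, Z)), mul(Z, add(add(SSSZ, Z), mul(Z, Z)))))
  [6] S(add(S(add(add(SZ, Z), mul(Z, Z))), mul(Z, add(add(SSSZ, Z), mul(Z, Z)))))
  [7] S(S(add(add(add(SZ, Z), mul(Z, Z)), mul(Z, add(add(SSSZ, Z), mul(Z, Z))))))
  [8] S(S(add(add(S(add(Z, Z)), mul(Z, Z)), mul(Z, add(add(SSSZ, Z), mul(Z, Z))))))
  [9] S(S(add(S(add(add(Z, Z), mul(Z, Z))), mul(Z, add(add(SSSZ, Z), mul(Z, Z))))))
  [10] S(S(S(add(add(add(Z, Z), mul(Z, Z)), mul(Z, add(add(SSSZ, Z), mul(Z, Z)))))))
  [11] S(S(S(add(add(Z, mul(Z, Z)), mul(Z, add(add(SSSZ, Z), mul(Z, Z)))))))
  [12] S(S(S(add(mul(Z, Z), mul(Z, add(add(SSSZ, Z), mul(Z, Z)))))))
  [13] S(S(S(add(Z, mul(Z, add(add(SSSZ, Z), mul(Z, Z)))))))
  [14] S(S(S(mul(Z, add(add(SSSZ, Z), mul(Z, Z))))))
  [15] SSSZ

Answer: YES — reaches normal form SSSZ in 15 ≤ 16 steps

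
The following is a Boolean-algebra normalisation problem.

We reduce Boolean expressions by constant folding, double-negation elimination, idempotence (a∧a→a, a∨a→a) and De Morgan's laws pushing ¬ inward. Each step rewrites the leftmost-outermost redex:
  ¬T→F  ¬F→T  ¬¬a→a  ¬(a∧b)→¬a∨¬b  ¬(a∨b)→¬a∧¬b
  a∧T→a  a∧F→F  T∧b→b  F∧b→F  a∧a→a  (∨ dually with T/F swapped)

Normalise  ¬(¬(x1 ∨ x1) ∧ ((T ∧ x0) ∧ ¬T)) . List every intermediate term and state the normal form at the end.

  start: ¬(¬(x1 ∨ x1) ∧ ((T ∧ x0) ∧ ¬T))
  step 1: ¬¬(x1 ∨ x1) ∨ ¬((T ∧ x0) ∧ ¬T)
  step 2: (x1 ∨ x1) ∨ ¬((T ∧ x0) ∧ ¬T)
  step 3: x1 ∨ ¬((T ∧ x0) ∧ ¬T)
  step 4: x1 ∨ (¬(T ∧ x0) ∨ ¬¬T)
  step 5: x1 ∨ ((¬T ∨ ¬x0) ∨ ¬¬T)
  step 6: x1 ∨ ((F ∨ ¬x0) ∨ ¬¬T)
  step 7: x1 ∨ (¬x0 ∨ ¬¬T)
  step 8: x1 ∨ (¬x0 ∨ T)
  step 9: x1 ∨ T
  step 10: T

Answer: normal form = T  (in 10 steps)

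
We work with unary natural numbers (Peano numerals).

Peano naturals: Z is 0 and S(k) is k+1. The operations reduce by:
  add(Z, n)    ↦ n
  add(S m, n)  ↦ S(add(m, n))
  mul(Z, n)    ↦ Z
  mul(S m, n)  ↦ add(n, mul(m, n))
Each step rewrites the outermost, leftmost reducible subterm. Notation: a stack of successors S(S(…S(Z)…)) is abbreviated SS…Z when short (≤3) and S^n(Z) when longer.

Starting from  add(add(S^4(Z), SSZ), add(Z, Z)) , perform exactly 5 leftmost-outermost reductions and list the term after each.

  start: add(add(S^4(Z), SSZ), add(Z, Z))
  →1  add(S(add(SSSZ, SSZ)), add(Z, Z))
  →2  S(add(add(SSSZ, SSZ), add(Z, Z)))
  →3  S(add(S(add(SSZ, SSZ)), add(Z, Z)))
  →4  S(S(add(add(SSZ, SSZ), add(Z, Z))))
  →5  S(S(add(S(add(SZ, SSZ)), add(Z, Z))))

Answer: after 5 steps: S(S(add(S(add(SZ, SSZ)), add(Z, Z))))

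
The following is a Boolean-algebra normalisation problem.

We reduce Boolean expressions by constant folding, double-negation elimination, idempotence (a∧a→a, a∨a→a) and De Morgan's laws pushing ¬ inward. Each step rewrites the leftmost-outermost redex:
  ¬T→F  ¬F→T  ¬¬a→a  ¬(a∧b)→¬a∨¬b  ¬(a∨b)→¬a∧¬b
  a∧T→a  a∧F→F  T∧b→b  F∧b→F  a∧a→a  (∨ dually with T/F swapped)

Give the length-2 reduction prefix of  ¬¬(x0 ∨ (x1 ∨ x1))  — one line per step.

  start: ¬¬(x0 ∨ (x1 ∨ x1))
  step 1: x0 ∨ (x1 ∨ x1)
  step 2: x0 ∨ x1

Answer: after 2 steps: x0 ∨ x1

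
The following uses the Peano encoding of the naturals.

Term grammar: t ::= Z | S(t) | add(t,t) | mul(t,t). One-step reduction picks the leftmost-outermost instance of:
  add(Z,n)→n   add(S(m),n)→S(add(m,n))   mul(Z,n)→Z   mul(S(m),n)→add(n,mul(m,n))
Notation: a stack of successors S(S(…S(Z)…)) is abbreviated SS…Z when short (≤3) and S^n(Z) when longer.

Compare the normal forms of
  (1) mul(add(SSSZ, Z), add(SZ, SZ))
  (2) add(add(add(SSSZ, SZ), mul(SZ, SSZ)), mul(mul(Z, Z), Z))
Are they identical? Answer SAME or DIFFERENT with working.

Term A:
  start: mul(add(SSSZ, Z), add(SZ, SZ))
  →1  mul(S(add(SSZ, Z)), add(SZ, SZ))
  →2  add(add(SZ, SZ), mul(add(SSZ, Z), add(SZ, SZ)))
  →3  add(S(add(Z, SZ)), mul(add(SSZ, Z), add(SZ, SZ)))
  →4  S(add(add(Z, SZ), mul(add(SSZ, Z), add(SZ, SZ))))
  →5  S(add(SZ, mul(add(SSZ, Z), add(SZ, SZ))))
  →6  S(S(add(Z, mul(add(SSZ, Z), add(SZ, SZ)))))
  →7  S(S(mul(add(SSZ, Z), add(SZ, SZ))))
  →8  S(S(mul(S(add(SZ, Z)), add(SZ, SZ))))
  →9  S(S(add(add(SZ, SZ), mul(add(SZ, Z), add(SZ, SZ)))))
  →10  S(S(add(S(add(Z, SZ)), mul(add(SZ, Z), add(SZ, SZ)))))
  →11  S(S(S(add(add(Z, SZ), mul(add(SZ, Z), add(SZ, SZ))))))
  →12  S(S(S(add(SZ, mul(add(SZ, Z), add(SZ, SZ))))))
  →13  S(S(S(S(add(Z, mul(add(SZ, Z), add(SZ, SZ)))))))
  →14  S(S(S(S(mul(add(SZ, Z), add(SZ, SZ))))))
  →15  S(S(S(S(mul(S(add(Z, Z)), add(SZ, SZ))))))
  →16  S(S(S(S(add(add(SZ, SZ), mul(add(Z, Z), add(SZ, SZ)))))))
  →17  S(S(S(S(add(S(add(Z, SZ)), mul(add(Z, Z), add(SZ, SZ)))))))
  →18  S(S(S(S(S(add(add(Z, SZ), mul(add(Z, Z), add(SZ, SZ))))))))
  →19  S(S(S(S(S(add(SZ, mul(add(Z, Z), add(SZ, SZ))))))))
  →20  S(S(S(S(S(S(add(Z, mul(add(Z, Z), add(SZ, SZ)))))))))
  →21  S(S(S(S(S(S(mul(add(Z, Z), add(SZ, SZ))))))))
  →22  S(S(S(S(S(S(mul(Z, add(SZ, SZ))))))))
  →23  S^6(Z)

Term B:
  start: add(add(add(SSSZ, SZ), mul(SZ, SSZ)), mul(mul(Z, Z), Z))
  →1  add(add(S(add(SSZ, SZ)), mul(SZ, SSZ)), mul(mul(Z, Z), Z))
  →2  add(S(add(add(SSZ, SZ), mul(SZ, SSZ))), mul(mul(Z, Z), Z))
  →3  S(add(add(add(SSZ, SZ), mul(SZ, SSZ)), mul(mul(Z, Z), Z)))
  →4  S(add(add(S(add(SZ, SZ)), mul(SZ, SSZ)), mul(mul(Z, Z), Z)))
  →5  S(add(S(add(add(SZ, SZ), mul(SZ, SSZ))), mul(mul(Z, Z), Z)))
  →6  S(S(add(add(add(SZ, SZ), mul(SZ, SSZ)), mul(mul(Z, Z), Z))))
  →7  S(S(add(add(S(add(Z, SZ)), mul(SZ, SSZ)), mul(mul(Z, Z), Z))))
  →8  S(S(add(S(add(add(Z, SZ), mul(SZ, SSZ))), mul(mul(Z, Z), Z))))
  →9  S(S(S(add(add(add(Z, SZ), mul(SZ, SSZ)), mul(mul(Z, Z), Z)))))
  →10  S(S(S(add(add(SZ, mul(SZ, SSZ)), mul(mul(Z, Z), Z)))))
  →11  S(S(S(add(S(add(Z, mul(SZ, SSZ))), mul(mul(Z, Z), Z)))))
  →12  S(S(S(S(add(add(Z, mul(SZ, SSZ)), mul(mul(Z, Z), Z))))))
  →13  S(S(S(S(add(mul(SZ, SSZ), mul(mul(Z, Z), Z))))))
  →14  S(S(S(S(add(add(SSZ, mul(Z, SSZ)), mul(mul(Z, Z), Z))))))
  →15  S(S(S(S(add(S(add(SZ, mul(Z, SSZ))), mul(mul(Z, Z), Z))))))
  →16  S(S(S(S(S(add(add(SZ, mul(Z, SSZ)), mul(mul(Z, Z), Z)))))))
  →17  S(S(S(S(S(add(S(add(Z, mul(Z, SSZ))), mul(mul(Z, Z), Z)))))))
  →18  S(S(S(S(S(S(add(add(Z, mul(Z, SSZ)), mul(mul(Z, Z), Z))))))))
  →19  S(S(S(S(S(S(add(mul(Z, SSZ), mul(mul(Z, Z), Z))))))))
  →20  S(S(S(S(S(S(add(Z, mul(mul(Z, Z), Z))))))))
  →21  S(S(S(S(S(S(mul(mul(Z, Z), Z)))))))
  →22  S(S(S(S(S(S(mul(Z, Z)))))))
  →23  S^6(Z)

Answer: SAME — A ⇓ S^6(Z), B ⇓ S^6(Z)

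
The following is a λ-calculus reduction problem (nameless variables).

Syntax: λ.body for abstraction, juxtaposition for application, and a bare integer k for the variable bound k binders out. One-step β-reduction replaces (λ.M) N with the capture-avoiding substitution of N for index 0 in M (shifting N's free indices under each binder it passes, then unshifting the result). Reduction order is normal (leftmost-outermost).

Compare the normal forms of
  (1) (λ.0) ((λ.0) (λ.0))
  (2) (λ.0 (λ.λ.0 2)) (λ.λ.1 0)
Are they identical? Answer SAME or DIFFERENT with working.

Answer: DIFFERENT — A ⇓ λ.0, B ⇓ λ.λ.0 (λ.λ.1 0)

Derivation:
Term A:
  start: (λ.0) ((λ.0) (λ.0))
  [1] (λ.0) (λ.0)
  [2] λ.0

Term B:
  start: (λ.0 (λ.λ.0 2)) (λ.λ.1 0)
  [1] (λ.λ.1 0) (λ.λ.0 (λ.λ.1 0))
  [2] λ.(λ.λ.0 (λ.λ.1 0)) 0
  [3] λ.λ.0 (λ.λ.1 0)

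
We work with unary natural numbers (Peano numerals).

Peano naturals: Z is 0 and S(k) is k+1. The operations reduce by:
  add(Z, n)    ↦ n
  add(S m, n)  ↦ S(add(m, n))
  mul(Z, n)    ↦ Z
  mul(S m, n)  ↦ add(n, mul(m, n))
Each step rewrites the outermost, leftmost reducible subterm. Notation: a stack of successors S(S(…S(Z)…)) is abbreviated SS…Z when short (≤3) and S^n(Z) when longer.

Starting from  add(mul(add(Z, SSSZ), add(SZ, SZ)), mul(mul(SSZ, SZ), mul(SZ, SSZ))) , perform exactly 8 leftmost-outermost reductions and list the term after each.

  start: add(mul(add(Z, SSSZ), add(SZ, SZ)), mul(mul(SSZ, SZ), mul(SZ, SSZ)))
  →1  add(mul(SSSZ, add(SZ, SZ)), mul(mul(SSZ, SZ), mul(SZ, SSZ)))
  →2  add(add(add(SZ, SZ), mul(SSZ, add(SZ, SZ))), mul(mul(SSZ, SZ), mul(SZ, SSZ)))
  →3  add(add(S(add(Z, SZ)), mul(SSZ, add(SZ, SZ))), mul(mul(SSZ, SZ), mul(SZ, SSZ)))
  →4  add(S(add(add(Z, SZ), mul(SSZ, add(SZ, SZ)))), mul(mul(SSZ, SZ), mul(SZ, SSZ)))
  →5  S(add(add(add(Z, SZ), mul(SSZ, add(SZ, SZ))), mul(mul(SSZ, SZ), mul(SZ, SSZ))))
  →6  S(add(add(SZ, mul(SSZ, add(SZ, SZ))), mul(mul(SSZ, SZ), mul(SZ, SSZ))))
  →7  S(add(S(add(Z, mul(SSZ, add(SZ, SZ)))), mul(mul(SSZ, SZ), mul(SZ, SSZ))))
  →8  S(S(add(add(Z, mul(SSZ, add(SZ, SZ))), mul(mul(SSZ, SZ), mul(SZ, SSZ)))))

Answer: after 8 steps: S(S(add(add(Z, mul(SSZ, add(SZ, SZ))), mul(mul(SSZ, SZ), mul(SZ, SSZ)))))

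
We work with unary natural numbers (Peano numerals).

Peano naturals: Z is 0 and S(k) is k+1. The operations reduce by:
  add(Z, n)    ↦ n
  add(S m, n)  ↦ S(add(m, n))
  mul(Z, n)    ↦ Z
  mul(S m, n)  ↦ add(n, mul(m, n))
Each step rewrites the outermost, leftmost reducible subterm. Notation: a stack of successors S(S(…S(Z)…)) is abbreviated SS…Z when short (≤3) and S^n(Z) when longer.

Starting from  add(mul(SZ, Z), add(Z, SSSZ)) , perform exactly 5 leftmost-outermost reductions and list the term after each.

  start: add(mul(SZ, Z), add(Z, SSSZ))
  step 1: add(add(Z, mul(Z, Z)), add(Z, SSSZ))
  step 2: add(mul(Z, Z), add(Z, SSSZ))
  step 3: add(Z, add(Z, SSSZ))
  step 4: add(Z, SSSZ)
  step 5: SSSZ

Answer: after 5 steps: SSSZ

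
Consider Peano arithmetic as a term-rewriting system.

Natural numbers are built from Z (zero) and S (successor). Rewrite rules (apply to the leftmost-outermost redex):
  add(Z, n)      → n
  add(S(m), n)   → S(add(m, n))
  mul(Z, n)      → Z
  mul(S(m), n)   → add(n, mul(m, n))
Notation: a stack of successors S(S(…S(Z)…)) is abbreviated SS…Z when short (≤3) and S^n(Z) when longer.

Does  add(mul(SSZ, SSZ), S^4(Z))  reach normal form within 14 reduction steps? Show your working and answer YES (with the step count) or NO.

  start: add(mul(SSZ, SSZ), S^4(Z))
  step 1: add(add(SSZ, mul(SZ, SSZ)), S^4(Z))
  step 2: add(S(add(SZ, mul(SZ, SSZ))), S^4(Z))
  step 3: S(add(add(SZ, mul(SZ, SSZ)), S^4(Z)))
  step 4: S(add(S(add(Z, mul(SZ, SSZ))), S^4(Z)))
  step 5: S(S(add(add(Z, mul(SZ, SSZ)), S^4(Z))))
  step 6: S(S(add(mul(SZ, SSZ), S^4(Z))))
  step 7: S(S(add(add(SSZ, mul(Z, SSZ)), S^4(Z))))
  step 8: S(S(add(S(add(SZ, mul(Z, SSZ))), S^4(Z))))
  step 9: S(S(S(add(add(SZ, mul(Z, SSZ)), S^4(Z)))))
  step 10: S(S(S(add(S(add(Z, mul(Z, SSZ))), S^4(Z)))))
  step 11: S(S(S(S(add(add(Z, mul(Z, SSZ)), S^4(Z))))))
  step 12: S(S(S(S(add(mul(Z, SSZ), S^4(Z))))))
  step 13: S(S(S(S(add(Z, S^4(Z))))))
  step 14: S^8(Z)

Answer: YES — reaches normal form S^8(Z) in 14 ≤ 14 steps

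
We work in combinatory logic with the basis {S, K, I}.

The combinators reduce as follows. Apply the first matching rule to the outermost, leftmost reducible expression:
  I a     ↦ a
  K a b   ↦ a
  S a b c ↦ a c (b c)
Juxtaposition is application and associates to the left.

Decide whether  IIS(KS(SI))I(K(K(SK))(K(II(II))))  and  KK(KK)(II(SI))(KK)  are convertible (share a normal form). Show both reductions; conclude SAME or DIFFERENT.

Answer: DIFFERENT — A ⇓ S(K(SK))(K(SK)), B ⇓ SI

Working:
Term A:
  start: IIS(KS(SI))I(K(K(SK))(K(II(II))))
  →1  IS(KS(SI))I(K(K(SK))(K(II(II))))
  →2  S(KS(SI))I(K(K(SK))(K(II(II))))
  →3  KS(SI)(K(K(SK))(K(II(II))))(I(K(K(SK))(K(II(II)))))
  →4  S(K(K(SK))(K(II(II))))(I(K(K(SK))(K(II(II)))))
  →5  S(K(SK))(I(K(K(SK))(K(II(II)))))
  →6  S(K(SK))(K(K(SK))(K(II(II))))
  →7  S(K(SK))(K(SK))

Term B:
  start: KK(KK)(II(SI))(KK)
  →1  K(II(SI))(KK)
  →2  II(SI)
  →3  I(SI)
  →4  SI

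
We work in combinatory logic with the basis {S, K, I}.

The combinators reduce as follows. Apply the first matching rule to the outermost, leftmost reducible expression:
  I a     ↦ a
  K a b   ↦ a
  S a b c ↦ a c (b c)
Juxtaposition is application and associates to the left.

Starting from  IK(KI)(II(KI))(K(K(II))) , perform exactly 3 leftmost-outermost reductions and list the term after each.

Answer: after 3 steps: I

Reduction:
  start: IK(KI)(II(KI))(K(K(II)))
  [1] K(KI)(II(KI))(K(K(II)))
  [2] KI(K(K(II)))
  [3] I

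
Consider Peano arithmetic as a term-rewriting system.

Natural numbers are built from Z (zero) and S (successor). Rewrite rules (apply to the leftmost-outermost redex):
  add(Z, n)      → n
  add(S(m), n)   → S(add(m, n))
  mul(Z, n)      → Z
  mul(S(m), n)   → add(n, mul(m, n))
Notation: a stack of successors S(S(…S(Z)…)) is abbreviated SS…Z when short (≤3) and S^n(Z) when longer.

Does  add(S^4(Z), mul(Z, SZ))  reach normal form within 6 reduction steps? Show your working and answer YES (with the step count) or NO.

  start: add(S^4(Z), mul(Z, SZ))
  →1  S(add(SSSZ, mul(Z, SZ)))
  →2  S(S(add(SSZ, mul(Z, SZ))))
  →3  S(S(S(add(SZ, mul(Z, SZ)))))
  →4  S(S(S(S(add(Z, mul(Z, SZ))))))
  →5  S(S(S(S(mul(Z, SZ)))))
  →6  S^4(Z)

Answer: YES — reaches normal form S^4(Z) in 6 ≤ 6 steps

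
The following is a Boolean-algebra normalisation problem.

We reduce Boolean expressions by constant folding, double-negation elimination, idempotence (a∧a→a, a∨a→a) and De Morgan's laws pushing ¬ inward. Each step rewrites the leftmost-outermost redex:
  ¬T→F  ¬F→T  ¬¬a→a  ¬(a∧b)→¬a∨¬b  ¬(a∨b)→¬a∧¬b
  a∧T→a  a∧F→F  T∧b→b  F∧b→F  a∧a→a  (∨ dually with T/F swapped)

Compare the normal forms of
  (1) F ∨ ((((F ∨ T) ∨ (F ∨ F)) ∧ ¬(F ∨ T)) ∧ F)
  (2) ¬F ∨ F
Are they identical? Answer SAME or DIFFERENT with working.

Term A:
  start: F ∨ ((((F ∨ T) ∨ (F ∨ F)) ∧ ¬(F ∨ T)) ∧ F)
  step 1: (((F ∨ T) ∨ (F ∨ F)) ∧ ¬(F ∨ T)) ∧ F
  step 2: F

Term B:
  start: ¬F ∨ F
  step 1: ¬F
  step 2: T

Answer: DIFFERENT — A ⇓ F, B ⇓ T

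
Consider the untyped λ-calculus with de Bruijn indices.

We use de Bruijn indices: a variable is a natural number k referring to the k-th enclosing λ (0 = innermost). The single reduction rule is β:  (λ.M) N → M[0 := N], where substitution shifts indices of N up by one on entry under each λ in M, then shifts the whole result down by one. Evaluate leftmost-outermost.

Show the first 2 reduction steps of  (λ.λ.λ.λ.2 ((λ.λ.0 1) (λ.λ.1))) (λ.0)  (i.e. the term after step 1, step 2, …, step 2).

Answer: after 2 steps: λ.λ.λ.2 (λ.0 (λ.λ.1))

Reduction:
  start: (λ.λ.λ.λ.2 ((λ.λ.0 1) (λ.λ.1))) (λ.0)
  [1] λ.λ.λ.2 ((λ.λ.0 1) (λ.λ.1))
  [2] λ.λ.λ.2 (λ.0 (λ.λ.1))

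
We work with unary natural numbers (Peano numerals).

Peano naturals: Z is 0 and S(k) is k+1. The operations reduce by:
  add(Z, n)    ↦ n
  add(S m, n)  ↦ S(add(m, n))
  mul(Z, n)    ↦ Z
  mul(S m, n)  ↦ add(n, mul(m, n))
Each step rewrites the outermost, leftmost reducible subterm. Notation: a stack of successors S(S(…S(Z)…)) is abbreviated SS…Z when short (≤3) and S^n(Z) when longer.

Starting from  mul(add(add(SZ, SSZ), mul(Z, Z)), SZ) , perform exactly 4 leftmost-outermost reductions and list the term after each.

  start: mul(add(add(SZ, SSZ), mul(Z, Z)), SZ)
  [1] mul(add(S(add(Z, SSZ)), mul(Z, Z)), SZ)
  [2] mul(S(add(add(Z, SSZ), mul(Z, Z))), SZ)
  [3] add(SZ, mul(add(add(Z, SSZ), mul(Z, Z)), SZ))
  [4] S(add(Z, mul(add(add(Z, SSZ), mul(Z, Z)), SZ)))

Answer: after 4 steps: S(add(Z, mul(add(add(Z, SSZ), mul(Z, Z)), SZ)))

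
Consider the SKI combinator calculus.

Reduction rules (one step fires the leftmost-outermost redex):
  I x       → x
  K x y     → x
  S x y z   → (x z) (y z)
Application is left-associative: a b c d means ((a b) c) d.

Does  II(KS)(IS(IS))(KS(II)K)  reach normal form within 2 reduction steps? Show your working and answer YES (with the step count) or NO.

  start: II(KS)(IS(IS))(KS(II)K)
  [1] I(KS)(IS(IS))(KS(II)K)
  [2] KS(IS(IS))(KS(II)K)

Answer: NO — after 2 steps the term is KS(IS(IS))(KS(II)K), not yet normal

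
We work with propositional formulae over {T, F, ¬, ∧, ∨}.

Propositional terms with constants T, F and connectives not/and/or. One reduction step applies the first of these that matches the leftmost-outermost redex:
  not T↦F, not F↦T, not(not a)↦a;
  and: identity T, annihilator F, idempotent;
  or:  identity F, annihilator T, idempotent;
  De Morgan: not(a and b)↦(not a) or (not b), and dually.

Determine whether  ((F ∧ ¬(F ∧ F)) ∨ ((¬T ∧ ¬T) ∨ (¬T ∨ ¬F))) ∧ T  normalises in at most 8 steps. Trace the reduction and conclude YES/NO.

  start: ((F ∧ ¬(F ∧ F)) ∨ ((¬T ∧ ¬T) ∨ (¬T ∨ ¬F))) ∧ T
  [1] (F ∧ ¬(F ∧ F)) ∨ ((¬T ∧ ¬T) ∨ (¬T ∨ ¬F))
  [2] F ∨ ((¬T ∧ ¬T) ∨ (¬T ∨ ¬F))
  [3] (¬T ∧ ¬T) ∨ (¬T ∨ ¬F)
  [4] ¬T ∨ (¬T ∨ ¬F)
  [5] F ∨ (¬T ∨ ¬F)
  [6] ¬T ∨ ¬F
  [7] F ∨ ¬F
  [8] ¬F

Answer: NO — after 8 steps the term is ¬F, not yet normal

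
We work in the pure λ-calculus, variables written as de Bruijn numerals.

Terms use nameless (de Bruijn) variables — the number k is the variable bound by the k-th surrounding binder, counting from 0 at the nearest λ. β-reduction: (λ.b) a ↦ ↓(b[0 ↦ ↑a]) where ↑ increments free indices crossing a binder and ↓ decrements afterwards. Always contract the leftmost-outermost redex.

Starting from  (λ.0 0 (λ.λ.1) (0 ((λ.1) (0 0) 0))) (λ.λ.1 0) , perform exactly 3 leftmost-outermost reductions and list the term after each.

  start: (λ.0 0 (λ.λ.1) (0 ((λ.1) (0 0) 0))) (λ.λ.1 0)
  →1  (λ.λ.1 0) (λ.λ.1 0) (λ.λ.1) ((λ.λ.1 0) ((λ.λ.λ.1 0) ((λ.λ.1 0) (λ.λ.1 0)) (λ.λ.1 0)))
  →2  (λ.(λ.λ.1 0) 0) (λ.λ.1) ((λ.λ.1 0) ((λ.λ.λ.1 0) ((λ.λ.1 0) (λ.λ.1 0)) (λ.λ.1 0)))
  →3  (λ.λ.1 0) (λ.λ.1) ((λ.λ.1 0) ((λ.λ.λ.1 0) ((λ.λ.1 0) (λ.λ.1 0)) (λ.λ.1 0)))

Answer: after 3 steps: (λ.λ.1 0) (λ.λ.1) ((λ.λ.1 0) ((λ.λ.λ.1 0) ((λ.λ.1 0) (λ.λ.1 0)) (λ.λ.1 0)))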